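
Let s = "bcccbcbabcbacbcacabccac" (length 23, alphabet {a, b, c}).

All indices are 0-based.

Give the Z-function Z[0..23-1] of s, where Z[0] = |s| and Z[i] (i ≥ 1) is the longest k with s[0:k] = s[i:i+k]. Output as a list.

Z[0]=23
i=1: i≥r, start 0; Z[1]=0
i=2: i≥r, start 0; Z[2]=0
i=3: i≥r, start 0; Z[3]=0
i=4: i≥r, start 0; Z[4]=2 scan→box=[4,6)
i=5: min(r-i=1, Z[1]=0)=0; Z[5]=0
i=6: i≥r, start 0; Z[6]=1 scan→box=[6,7)
i=7: i≥r, start 0; Z[7]=0
i=8: i≥r, start 0; Z[8]=2 scan→box=[8,10)
i=9: min(r-i=1, Z[1]=0)=0; Z[9]=0
i=10: i≥r, start 0; Z[10]=1 scan→box=[10,11)
i=11: i≥r, start 0; Z[11]=0
i=12: i≥r, start 0; Z[12]=0
i=13: i≥r, start 0; Z[13]=2 scan→box=[13,15)
i=14: min(r-i=1, Z[1]=0)=0; Z[14]=0
i=15: i≥r, start 0; Z[15]=0
i=16: i≥r, start 0; Z[16]=0
i=17: i≥r, start 0; Z[17]=0
i=18: i≥r, start 0; Z[18]=3 scan→box=[18,21)
i=19: min(r-i=2, Z[1]=0)=0; Z[19]=0
i=20: min(r-i=1, Z[2]=0)=0; Z[20]=0
i=21: i≥r, start 0; Z[21]=0
i=22: i≥r, start 0; Z[22]=0

[23, 0, 0, 0, 2, 0, 1, 0, 2, 0, 1, 0, 0, 2, 0, 0, 0, 0, 3, 0, 0, 0, 0]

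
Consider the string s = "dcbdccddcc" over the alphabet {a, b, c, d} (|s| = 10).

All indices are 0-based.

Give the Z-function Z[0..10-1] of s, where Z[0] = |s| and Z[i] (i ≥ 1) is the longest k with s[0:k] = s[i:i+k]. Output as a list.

Z[0]=10
i=1: outside box; Z[1]=0
i=2: outside box; Z[2]=0
i=3: outside box; Z[3]=2 scan→box=[3,5)
i=4: min(r-i=1, Z[1]=0)=0; Z[4]=0
i=5: outside box; Z[5]=0
i=6: outside box; Z[6]=1 scan→box=[6,7)
i=7: outside box; Z[7]=2 scan→box=[7,9)
i=8: min(r-i=1, Z[1]=0)=0; Z[8]=0
i=9: outside box; Z[9]=0

[10, 0, 0, 2, 0, 0, 1, 2, 0, 0]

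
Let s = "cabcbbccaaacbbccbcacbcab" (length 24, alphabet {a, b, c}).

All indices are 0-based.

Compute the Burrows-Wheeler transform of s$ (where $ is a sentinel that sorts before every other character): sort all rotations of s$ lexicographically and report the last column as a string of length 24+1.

rank  rotation                   last
    0  $cabcbbccaaacbbccbcacbcab  b
    1  aaacbbccbcacbcab$cabcbbcc  c
    2  aacbbccbcacbcab$cabcbbcca  a
    3  ab$cabcbbccaaacbbccbcacbc  c
    4  abcbbccaaacbbccbcacbcab$c  c
    5  acbbccbcacbcab$cabcbbccaa  a
    6  acbcab$cabcbbccaaacbbccbc  c
    7  b$cabcbbccaaacbbccbcacbca  a
    8  bbccaaacbbccbcacbcab$cabc  c
    9  bbccbcacbcab$cabcbbccaaac  c
   10  bcab$cabcbbccaaacbbccbcac  c
   11  bcacbcab$cabcbbccaaacbbcc  c
   12  bcbbccaaacbbccbcacbcab$ca  a
   13  bccaaacbbccbcacbcab$cabcb  b
   14  bccbcacbcab$cabcbbccaaacb  b
   15  caaacbbccbcacbcab$cabcbbc  c
   16  cab$cabcbbccaaacbbccbcacb  b
   17  cabcbbccaaacbbccbcacbcab$  $
   18  cacbcab$cabcbbccaaacbbccb  b
   19  cbbccaaacbbccbcacbcab$cab  b
   20  cbbccbcacbcab$cabcbbccaaa  a
   21  cbcab$cabcbbccaaacbbccbca  a
   22  cbcacbcab$cabcbbccaaacbbc  c
   23  ccaaacbbccbcacbcab$cabcbb  b
   24  ccbcacbcab$cabcbbccaaacbb  b

bcaccacaccccabbcb$bbaacbb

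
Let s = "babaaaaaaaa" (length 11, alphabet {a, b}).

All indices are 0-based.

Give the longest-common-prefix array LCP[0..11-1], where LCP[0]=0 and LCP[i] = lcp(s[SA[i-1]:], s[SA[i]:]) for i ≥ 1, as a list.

[0, 1, 2, 3, 4, 5, 6, 7, 1, 0, 2]

sorted suffixes:
  #0 SA[0]=10  'a'
  #1 SA[1]=9  'aa'
  #2 SA[2]=8  'aaa'
  #3 SA[3]=7  'aaaa'
  #4 SA[4]=6  'aaaaa'
  #5 SA[5]=5  'aaaaaa'
  #6 SA[6]=4  'aaaaaaa'
  #7 SA[7]=3  'aaaaaaaa'
  #8 SA[8]=1  'abaaaaaaaa'
  #9 SA[9]=2  'baaaaaaaa'
  #10 SA[10]=0  'babaaaaaaaa'

SA = [10, 9, 8, 7, 6, 5, 4, 3, 1, 2, 0]
rank  pair      lcp
   1  s[10:],s[9:]  1  'a'
   2  s[9:],s[8:]  2  'aa'
   3  s[8:],s[7:]  3  'aaa'
   4  s[7:],s[6:]  4  'aaaa'
   5  s[6:],s[5:]  5  'aaaaa'
   6  s[5:],s[4:]  6  'aaaaaa'
   7  s[4:],s[3:]  7  'aaaaaaa'
   8  s[3:],s[1:]  1  'a'
   9  s[1:],s[2:]  0  ''
  10  s[2:],s[0:]  2  'ba'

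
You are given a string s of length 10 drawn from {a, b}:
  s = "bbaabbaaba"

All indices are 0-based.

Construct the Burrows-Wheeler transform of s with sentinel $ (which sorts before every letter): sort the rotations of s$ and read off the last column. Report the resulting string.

rank  rotation     last
    0  $bbaabbaaba  a
    1  a$bbaabbaab  b
    2  aaba$bbaabb  b
    3  aabbaaba$bb  b
    4  aba$bbaabba  a
    5  abbaaba$bba  a
    6  ba$bbaabbaa  a
    7  baaba$bbaab  b
    8  baabbaaba$b  b
    9  bbaaba$bbaa  a
   10  bbaabbaaba$  $

abbbaaabba$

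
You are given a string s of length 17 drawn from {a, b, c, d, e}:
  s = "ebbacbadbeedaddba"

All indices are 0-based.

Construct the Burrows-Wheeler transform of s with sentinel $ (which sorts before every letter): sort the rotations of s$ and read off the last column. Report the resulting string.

rank  rotation            last
    0  $ebbacbadbeedaddba  a
    1  a$ebbacbadbeedaddb  b
    2  acbadbeedaddba$ebb  b
    3  adbeedaddba$ebbacb  b
    4  addba$ebbacbadbeed  d
    5  ba$ebbacbadbeedadd  d
    6  bacbadbeedaddba$eb  b
    7  badbeedaddba$ebbac  c
    8  bbacbadbeedaddba$e  e
    9  beedaddba$ebbacbad  d
   10  cbadbeedaddba$ebba  a
   11  daddba$ebbacbadbee  e
   12  dba$ebbacbadbeedad  d
   13  dbeedaddba$ebbacba  a
   14  ddba$ebbacbadbeeda  a
   15  ebbacbadbeedaddba$  $
   16  edaddba$ebbacbadbe  e
   17  eedaddba$ebbacbadb  b

abbbddbcedaedaa$eb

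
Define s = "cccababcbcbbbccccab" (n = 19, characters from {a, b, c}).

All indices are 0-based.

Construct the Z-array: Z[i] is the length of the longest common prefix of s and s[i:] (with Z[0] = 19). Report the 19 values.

[19, 2, 1, 0, 0, 0, 0, 1, 0, 1, 0, 0, 0, 3, 5, 2, 1, 0, 0]

Z[0]=19
i=1: i≥r, start 0; Z[1]=2 scan→box=[1,3)
i=2: min(r-i=1, Z[1]=2)=1; Z[2]=1
i=3: i≥r, start 0; Z[3]=0
i=4: i≥r, start 0; Z[4]=0
i=5: i≥r, start 0; Z[5]=0
i=6: i≥r, start 0; Z[6]=0
i=7: i≥r, start 0; Z[7]=1 scan→box=[7,8)
i=8: i≥r, start 0; Z[8]=0
i=9: i≥r, start 0; Z[9]=1 scan→box=[9,10)
i=10: i≥r, start 0; Z[10]=0
i=11: i≥r, start 0; Z[11]=0
i=12: i≥r, start 0; Z[12]=0
i=13: i≥r, start 0; Z[13]=3 scan→box=[13,16)
i=14: min(r-i=2, Z[1]=2)=2; Z[14]=5 scan→box=[14,19)
i=15: min(r-i=4, Z[1]=2)=2; Z[15]=2
i=16: min(r-i=3, Z[2]=1)=1; Z[16]=1
i=17: min(r-i=2, Z[3]=0)=0; Z[17]=0
i=18: min(r-i=1, Z[4]=0)=0; Z[18]=0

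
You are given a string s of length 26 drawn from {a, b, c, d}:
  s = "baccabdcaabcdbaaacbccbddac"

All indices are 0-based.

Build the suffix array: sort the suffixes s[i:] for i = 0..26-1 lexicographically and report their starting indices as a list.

[14, 8, 15, 9, 4, 24, 16, 1, 13, 0, 18, 10, 5, 21, 25, 7, 3, 17, 20, 2, 19, 11, 23, 12, 6, 22]

sorted suffixes:
  #0 SA[0]=14  'aaacbccbddac'
  #1 SA[1]=8  'aabcdbaaacbccbddac'
  #2 SA[2]=15  'aacbccbddac'
  #3 SA[3]=9  'abcdbaaacbccbddac'
  #4 SA[4]=4  'abdcaabcdbaaacbccbddac'
  #5 SA[5]=24  'ac'
  #6 SA[6]=16  'acbccbddac'
  #7 SA[7]=1  'accabdcaabcdbaaacbccbddac'
  #8 SA[8]=13  'baaacbccbddac'
  #9 SA[9]=0  'baccabdcaabcdbaaacbccbddac'
  #10 SA[10]=18  'bccbddac'
  #11 SA[11]=10  'bcdbaaacbccbddac'
  #12 SA[12]=5  'bdcaabcdbaaacbccbddac'
  #13 SA[13]=21  'bddac'
  #14 SA[14]=25  'c'
  #15 SA[15]=7  'caabcdbaaacbccbddac'
  #16 SA[16]=3  'cabdcaabcdbaaacbccbddac'
  #17 SA[17]=17  'cbccbddac'
  #18 SA[18]=20  'cbddac'
  #19 SA[19]=2  'ccabdcaabcdbaaacbccbddac'
  #20 SA[20]=19  'ccbddac'
  #21 SA[21]=11  'cdbaaacbccbddac'
  #22 SA[22]=23  'dac'
  #23 SA[23]=12  'dbaaacbccbddac'
  #24 SA[24]=6  'dcaabcdbaaacbccbddac'
  #25 SA[25]=22  'ddac'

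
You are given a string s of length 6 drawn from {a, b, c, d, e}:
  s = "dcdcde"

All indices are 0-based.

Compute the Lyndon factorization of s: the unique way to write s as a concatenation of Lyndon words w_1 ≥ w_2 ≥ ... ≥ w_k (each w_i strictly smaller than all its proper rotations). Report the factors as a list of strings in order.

["d", "cdcde"]

emit factor 1: 'd' (i=0, period=1)
emit factor 2: 'cdcde' (i=1, period=5)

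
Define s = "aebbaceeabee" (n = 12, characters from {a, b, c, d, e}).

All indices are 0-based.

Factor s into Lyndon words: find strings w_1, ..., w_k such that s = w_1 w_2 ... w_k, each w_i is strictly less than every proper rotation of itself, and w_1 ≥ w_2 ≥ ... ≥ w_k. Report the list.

emit factor 1: 'aebb' (i=0, period=4)
emit factor 2: 'acee' (i=4, period=4)
emit factor 3: 'abee' (i=8, period=4)

["aebb", "acee", "abee"]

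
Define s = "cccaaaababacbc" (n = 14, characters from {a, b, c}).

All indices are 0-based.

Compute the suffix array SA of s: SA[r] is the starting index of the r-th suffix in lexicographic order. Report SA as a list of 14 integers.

sorted suffixes:
  #0 SA[0]=3  'aaaababacbc'
  #1 SA[1]=4  'aaababacbc'
  #2 SA[2]=5  'aababacbc'
  #3 SA[3]=6  'ababacbc'
  #4 SA[4]=8  'abacbc'
  #5 SA[5]=10  'acbc'
  #6 SA[6]=7  'babacbc'
  #7 SA[7]=9  'bacbc'
  #8 SA[8]=12  'bc'
  #9 SA[9]=13  'c'
  #10 SA[10]=2  'caaaababacbc'
  #11 SA[11]=11  'cbc'
  #12 SA[12]=1  'ccaaaababacbc'
  #13 SA[13]=0  'cccaaaababacbc'

[3, 4, 5, 6, 8, 10, 7, 9, 12, 13, 2, 11, 1, 0]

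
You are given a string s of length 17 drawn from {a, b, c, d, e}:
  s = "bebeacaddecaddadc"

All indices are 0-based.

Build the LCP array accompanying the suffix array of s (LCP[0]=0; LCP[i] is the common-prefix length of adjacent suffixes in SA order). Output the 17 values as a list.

rank | idx | suffix
   0 |   4 | acaddecaddadc
   1 |  14 | adc
   2 |  11 | addadc
   3 |   6 | addecaddadc
   4 |   2 | beacaddecaddadc
   5 |   0 | bebeacaddecaddadc
   6 |  16 | c
   7 |  10 | caddadc
   8 |   5 | caddecaddadc
   9 |  13 | dadc
  10 |  15 | dc
  11 |  12 | ddadc
  12 |   7 | ddecaddadc
  13 |   8 | decaddadc
  14 |   3 | eacaddecaddadc
  15 |   1 | ebeacaddecaddadc
  16 |   9 | ecaddadc

SA = [4, 14, 11, 6, 2, 0, 16, 10, 5, 13, 15, 12, 7, 8, 3, 1, 9]
[i] adj suffixes → lcp
  [1] 4/14 → 1 ('a')
  [2] 14/11 → 2 ('ad')
  [3] 11/6 → 3 ('add')
  [4] 6/2 → 0 ('')
  [5] 2/0 → 2 ('be')
  [6] 0/16 → 0 ('')
  [7] 16/10 → 1 ('c')
  [8] 10/5 → 4 ('cadd')
  [9] 5/13 → 0 ('')
  [10] 13/15 → 1 ('d')
  [11] 15/12 → 1 ('d')
  [12] 12/7 → 2 ('dd')
  [13] 7/8 → 1 ('d')
  [14] 8/3 → 0 ('')
  [15] 3/1 → 1 ('e')
  [16] 1/9 → 1 ('e')

[0, 1, 2, 3, 0, 2, 0, 1, 4, 0, 1, 1, 2, 1, 0, 1, 1]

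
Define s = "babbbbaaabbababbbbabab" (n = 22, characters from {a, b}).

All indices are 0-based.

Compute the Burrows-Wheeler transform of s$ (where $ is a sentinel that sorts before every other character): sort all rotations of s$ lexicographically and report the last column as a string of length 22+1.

rank  rotation                 last
    0  $babbbbaaabbababbbbabab  b
    1  aaabbababbbbabab$babbbb  b
    2  aabbababbbbabab$babbbba  a
    3  ab$babbbbaaabbababbbbab  b
    4  abab$babbbbaaabbababbbb  b
    5  ababbbbabab$babbbbaaabb  b
    6  abbababbbbabab$babbbbaa  a
    7  abbbbaaabbababbbbabab$b  b
    8  abbbbabab$babbbbaaabbab  b
    9  b$babbbbaaabbababbbbaba  a
   10  baaabbababbbbabab$babbb  b
   11  bab$babbbbaaabbababbbba  a
   12  babab$babbbbaaabbababbb  b
   13  bababbbbabab$babbbbaaab  b
   14  babbbbaaabbababbbbabab$  $
   15  babbbbabab$babbbbaaabba  a
   16  bbaaabbababbbbabab$babb  b
   17  bbabab$babbbbaaabbababb  b
   18  bbababbbbabab$babbbbaaa  a
   19  bbbaaabbababbbbabab$bab  b
   20  bbbabab$babbbbaaabbabab  b
   21  bbbbaaabbababbbbabab$ba  a
   22  bbbbabab$babbbbaaabbaba  a

bbabbbabbababb$abbabbaa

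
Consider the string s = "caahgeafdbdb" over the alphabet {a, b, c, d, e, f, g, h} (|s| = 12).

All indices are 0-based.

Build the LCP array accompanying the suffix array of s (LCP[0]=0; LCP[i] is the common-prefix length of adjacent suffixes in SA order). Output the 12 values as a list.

rank→(start, suffix):
  0 → (1, 'aahgeafdbdb')
  1 → (6, 'afdbdb')
  2 → (2, 'ahgeafdbdb')
  3 → (11, 'b')
  4 → (9, 'bdb')
  5 → (0, 'caahgeafdbdb')
  6 → (10, 'db')
  7 → (8, 'dbdb')
  8 → (5, 'eafdbdb')
  9 → (7, 'fdbdb')
  10 → (4, 'geafdbdb')
  11 → (3, 'hgeafdbdb')

SA = [1, 6, 2, 11, 9, 0, 10, 8, 5, 7, 4, 3]
rank  pair      lcp
   1  s[1:],s[6:]  1  'a'
   2  s[6:],s[2:]  1  'a'
   3  s[2:],s[11:]  0  ''
   4  s[11:],s[9:]  1  'b'
   5  s[9:],s[0:]  0  ''
   6  s[0:],s[10:]  0  ''
   7  s[10:],s[8:]  2  'db'
   8  s[8:],s[5:]  0  ''
   9  s[5:],s[7:]  0  ''
  10  s[7:],s[4:]  0  ''
  11  s[4:],s[3:]  0  ''

[0, 1, 1, 0, 1, 0, 0, 2, 0, 0, 0, 0]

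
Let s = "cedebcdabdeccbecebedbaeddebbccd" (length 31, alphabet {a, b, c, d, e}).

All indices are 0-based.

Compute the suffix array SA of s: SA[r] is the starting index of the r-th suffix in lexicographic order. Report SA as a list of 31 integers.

[7, 21, 20, 26, 27, 4, 8, 13, 17, 12, 11, 28, 29, 5, 15, 0, 30, 6, 19, 23, 24, 2, 9, 25, 3, 16, 10, 14, 18, 22, 1]

rank→(start, suffix):
  0 → (7, 'abdeccbecebedbaeddebbccd')
  1 → (21, 'aeddebbccd')
  2 → (20, 'baeddebbccd')
  3 → (26, 'bbccd')
  4 → (27, 'bccd')
  5 → (4, 'bcdabdeccbecebedbaeddebbccd')
  6 → (8, 'bdeccbecebedbaeddebbccd')
  7 → (13, 'becebedbaeddebbccd')
  8 → (17, 'bedbaeddebbccd')
  9 → (12, 'cbecebedbaeddebbccd')
  10 → (11, 'ccbecebedbaeddebbccd')
  11 → (28, 'ccd')
  12 → (29, 'cd')
  13 → (5, 'cdabdeccbecebedbaeddebbccd')
  14 → (15, 'cebedbaeddebbccd')
  15 → (0, 'cedebcdabdeccbecebedbaeddebbccd')
  16 → (30, 'd')
  17 → (6, 'dabdeccbecebedbaeddebbccd')
  18 → (19, 'dbaeddebbccd')
  19 → (23, 'ddebbccd')
  20 → (24, 'debbccd')
  21 → (2, 'debcdabdeccbecebedbaeddebbccd')
  22 → (9, 'deccbecebedbaeddebbccd')
  23 → (25, 'ebbccd')
  24 → (3, 'ebcdabdeccbecebedbaeddebbccd')
  25 → (16, 'ebedbaeddebbccd')
  26 → (10, 'eccbecebedbaeddebbccd')
  27 → (14, 'ecebedbaeddebbccd')
  28 → (18, 'edbaeddebbccd')
  29 → (22, 'eddebbccd')
  30 → (1, 'edebcdabdeccbecebedbaeddebbccd')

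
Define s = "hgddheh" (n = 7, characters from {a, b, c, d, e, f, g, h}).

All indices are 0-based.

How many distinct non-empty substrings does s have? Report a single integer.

sorted suffixes:
  #0 SA[0]=2  'ddheh'
  #1 SA[1]=3  'dheh'
  #2 SA[2]=5  'eh'
  #3 SA[3]=1  'gddheh'
  #4 SA[4]=6  'h'
  #5 SA[5]=4  'heh'
  #6 SA[6]=0  'hgddheh'

SA = [2, 3, 5, 1, 6, 4, 0]
rank  pair      lcp
   1  s[2:],s[3:]  1  'd'
   2  s[3:],s[5:]  0  ''
   3  s[5:],s[1:]  0  ''
   4  s[1:],s[6:]  0  ''
   5  s[6:],s[4:]  1  'h'
   6  s[4:],s[0:]  1  'h'

n(n+1)/2 = 7·8/2 = 28
Σ LCP = 0 + 1 + 0 + 0 + 0 + 1 + 1 = 3
distinct = 28 − 3 = 25

25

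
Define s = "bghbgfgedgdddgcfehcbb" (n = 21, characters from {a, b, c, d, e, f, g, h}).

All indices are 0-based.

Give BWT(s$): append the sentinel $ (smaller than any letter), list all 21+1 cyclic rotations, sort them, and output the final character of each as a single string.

bbch$hggddegfcgddfbbge

rank  rotation                last
    0  $bghbgfgedgdddgcfehcbb  b
    1  b$bghbgfgedgdddgcfehcb  b
    2  bb$bghbgfgedgdddgcfehc  c
    3  bgfgedgdddgcfehcbb$bgh  h
    4  bghbgfgedgdddgcfehcbb$  $
    5  cbb$bghbgfgedgdddgcfeh  h
    6  cfehcbb$bghbgfgedgdddg  g
    7  dddgcfehcbb$bghbgfgedg  g
    8  ddgcfehcbb$bghbgfgedgd  d
    9  dgcfehcbb$bghbgfgedgdd  d
   10  dgdddgcfehcbb$bghbgfge  e
   11  edgdddgcfehcbb$bghbgfg  g
   12  ehcbb$bghbgfgedgdddgcf  f
   13  fehcbb$bghbgfgedgdddgc  c
   14  fgedgdddgcfehcbb$bghbg  g
   15  gcfehcbb$bghbgfgedgddd  d
   16  gdddgcfehcbb$bghbgfged  d
   17  gedgdddgcfehcbb$bghbgf  f
   18  gfgedgdddgcfehcbb$bghb  b
   19  ghbgfgedgdddgcfehcbb$b  b
   20  hbgfgedgdddgcfehcbb$bg  g
   21  hcbb$bghbgfgedgdddgcfe  e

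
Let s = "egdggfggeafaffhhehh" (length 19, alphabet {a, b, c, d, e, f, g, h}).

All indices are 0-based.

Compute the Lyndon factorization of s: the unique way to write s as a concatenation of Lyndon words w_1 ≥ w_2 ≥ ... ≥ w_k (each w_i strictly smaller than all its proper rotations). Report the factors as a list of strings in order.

["eg", "dggfgge", "afaffhhehh"]

emit factor 1: 'eg' (i=0, period=2)
emit factor 2: 'dggfgge' (i=2, period=7)
emit factor 3: 'afaffhhehh' (i=9, period=10)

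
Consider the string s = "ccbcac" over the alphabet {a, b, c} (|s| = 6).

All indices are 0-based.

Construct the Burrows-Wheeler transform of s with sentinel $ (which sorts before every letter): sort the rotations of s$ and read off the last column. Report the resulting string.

cccabc$

rank  rotation last
    0  $ccbcac  c
    1  ac$ccbc  c
    2  bcac$cc  c
    3  c$ccbca  a
    4  cac$ccb  b
    5  cbcac$c  c
    6  ccbcac$  $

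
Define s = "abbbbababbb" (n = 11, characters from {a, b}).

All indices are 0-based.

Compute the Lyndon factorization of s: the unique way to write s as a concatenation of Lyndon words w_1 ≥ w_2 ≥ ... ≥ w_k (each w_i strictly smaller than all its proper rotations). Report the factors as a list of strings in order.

["abbbb", "ababbb"]

emit factor 1: 'abbbb' (i=0, period=5)
emit factor 2: 'ababbb' (i=5, period=6)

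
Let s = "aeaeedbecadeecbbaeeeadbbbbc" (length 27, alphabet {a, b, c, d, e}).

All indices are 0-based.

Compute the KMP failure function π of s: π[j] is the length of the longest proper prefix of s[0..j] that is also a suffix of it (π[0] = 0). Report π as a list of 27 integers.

π[0] = 0
j=1 s[j]='e': π[1]=0 (border '')
j=2 s[j]='a': π[2]=1 (border 'a')
j=3 s[j]='e': π[3]=2 (border 'ae')
j=4 s[j]='e': k: 2→0; π[4]=0 (border '')
j=5 s[j]='d': π[5]=0 (border '')
j=6 s[j]='b': π[6]=0 (border '')
j=7 s[j]='e': π[7]=0 (border '')
j=8 s[j]='c': π[8]=0 (border '')
j=9 s[j]='a': π[9]=1 (border 'a')
j=10 s[j]='d': k: 1→0; π[10]=0 (border '')
j=11 s[j]='e': π[11]=0 (border '')
j=12 s[j]='e': π[12]=0 (border '')
j=13 s[j]='c': π[13]=0 (border '')
j=14 s[j]='b': π[14]=0 (border '')
j=15 s[j]='b': π[15]=0 (border '')
j=16 s[j]='a': π[16]=1 (border 'a')
j=17 s[j]='e': π[17]=2 (border 'ae')
j=18 s[j]='e': k: 2→0; π[18]=0 (border '')
j=19 s[j]='e': π[19]=0 (border '')
j=20 s[j]='a': π[20]=1 (border 'a')
j=21 s[j]='d': k: 1→0; π[21]=0 (border '')
j=22 s[j]='b': π[22]=0 (border '')
j=23 s[j]='b': π[23]=0 (border '')
j=24 s[j]='b': π[24]=0 (border '')
j=25 s[j]='b': π[25]=0 (border '')
j=26 s[j]='c': π[26]=0 (border '')

[0, 0, 1, 2, 0, 0, 0, 0, 0, 1, 0, 0, 0, 0, 0, 0, 1, 2, 0, 0, 1, 0, 0, 0, 0, 0, 0]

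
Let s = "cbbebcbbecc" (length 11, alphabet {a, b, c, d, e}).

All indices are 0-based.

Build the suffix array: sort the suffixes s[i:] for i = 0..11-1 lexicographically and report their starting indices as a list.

rank→(start, suffix):
  0 → (1, 'bbebcbbecc')
  1 → (6, 'bbecc')
  2 → (4, 'bcbbecc')
  3 → (2, 'bebcbbecc')
  4 → (7, 'becc')
  5 → (10, 'c')
  6 → (0, 'cbbebcbbecc')
  7 → (5, 'cbbecc')
  8 → (9, 'cc')
  9 → (3, 'ebcbbecc')
  10 → (8, 'ecc')

[1, 6, 4, 2, 7, 10, 0, 5, 9, 3, 8]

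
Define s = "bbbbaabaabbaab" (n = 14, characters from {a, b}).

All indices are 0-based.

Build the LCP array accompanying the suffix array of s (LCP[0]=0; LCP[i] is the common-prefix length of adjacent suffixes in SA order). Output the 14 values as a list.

sorted suffixes:
  #0 SA[0]=11  'aab'
  #1 SA[1]=4  'aabaabbaab'
  #2 SA[2]=7  'aabbaab'
  #3 SA[3]=12  'ab'
  #4 SA[4]=5  'abaabbaab'
  #5 SA[5]=8  'abbaab'
  #6 SA[6]=13  'b'
  #7 SA[7]=10  'baab'
  #8 SA[8]=3  'baabaabbaab'
  #9 SA[9]=6  'baabbaab'
  #10 SA[10]=9  'bbaab'
  #11 SA[11]=2  'bbaabaabbaab'
  #12 SA[12]=1  'bbbaabaabbaab'
  #13 SA[13]=0  'bbbbaabaabbaab'

SA = [11, 4, 7, 12, 5, 8, 13, 10, 3, 6, 9, 2, 1, 0]
rank  pair      lcp
   1  s[11:],s[4:]  3  'aab'
   2  s[4:],s[7:]  3  'aab'
   3  s[7:],s[12:]  1  'a'
   4  s[12:],s[5:]  2  'ab'
   5  s[5:],s[8:]  2  'ab'
   6  s[8:],s[13:]  0  ''
   7  s[13:],s[10:]  1  'b'
   8  s[10:],s[3:]  4  'baab'
   9  s[3:],s[6:]  4  'baab'
  10  s[6:],s[9:]  1  'b'
  11  s[9:],s[2:]  5  'bbaab'
  12  s[2:],s[1:]  2  'bb'
  13  s[1:],s[0:]  3  'bbb'

[0, 3, 3, 1, 2, 2, 0, 1, 4, 4, 1, 5, 2, 3]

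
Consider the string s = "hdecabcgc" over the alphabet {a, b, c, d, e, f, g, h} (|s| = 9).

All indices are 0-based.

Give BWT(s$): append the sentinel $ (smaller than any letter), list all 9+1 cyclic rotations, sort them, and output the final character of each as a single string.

ccagebhdc$

rank  rotation    last
    0  $hdecabcgc  c
    1  abcgc$hdec  c
    2  bcgc$hdeca  a
    3  c$hdecabcg  g
    4  cabcgc$hde  e
    5  cgc$hdecab  b
    6  decabcgc$h  h
    7  ecabcgc$hd  d
    8  gc$hdecabc  c
    9  hdecabcgc$  $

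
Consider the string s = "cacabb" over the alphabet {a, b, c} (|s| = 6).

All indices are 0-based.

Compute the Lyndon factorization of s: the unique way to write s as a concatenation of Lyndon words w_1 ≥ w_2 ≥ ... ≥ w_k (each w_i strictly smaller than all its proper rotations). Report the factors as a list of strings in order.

emit factor 1: 'c' (i=0, period=1)
emit factor 2: 'ac' (i=1, period=2)
emit factor 3: 'abb' (i=3, period=3)

["c", "ac", "abb"]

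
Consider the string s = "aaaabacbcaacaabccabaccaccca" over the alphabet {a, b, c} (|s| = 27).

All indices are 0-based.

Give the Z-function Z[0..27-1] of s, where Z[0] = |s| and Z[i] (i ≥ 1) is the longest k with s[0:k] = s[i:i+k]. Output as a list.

[27, 3, 2, 1, 0, 1, 0, 0, 0, 2, 1, 0, 2, 1, 0, 0, 0, 1, 0, 1, 0, 0, 1, 0, 0, 0, 1]

Z[0]=27
i=1: fresh scan; Z[1]=3 grow→box=[1,4)
i=2: min(r-i=2, Z[1]=3)=2; Z[2]=2
i=3: min(r-i=1, Z[2]=2)=1; Z[3]=1
i=4: fresh scan; Z[4]=0
i=5: fresh scan; Z[5]=1 grow→box=[5,6)
i=6: fresh scan; Z[6]=0
i=7: fresh scan; Z[7]=0
i=8: fresh scan; Z[8]=0
i=9: fresh scan; Z[9]=2 grow→box=[9,11)
i=10: min(r-i=1, Z[1]=3)=1; Z[10]=1
i=11: fresh scan; Z[11]=0
i=12: fresh scan; Z[12]=2 grow→box=[12,14)
i=13: min(r-i=1, Z[1]=3)=1; Z[13]=1
i=14: fresh scan; Z[14]=0
i=15: fresh scan; Z[15]=0
i=16: fresh scan; Z[16]=0
i=17: fresh scan; Z[17]=1 grow→box=[17,18)
i=18: fresh scan; Z[18]=0
i=19: fresh scan; Z[19]=1 grow→box=[19,20)
i=20: fresh scan; Z[20]=0
i=21: fresh scan; Z[21]=0
i=22: fresh scan; Z[22]=1 grow→box=[22,23)
i=23: fresh scan; Z[23]=0
i=24: fresh scan; Z[24]=0
i=25: fresh scan; Z[25]=0
i=26: fresh scan; Z[26]=1 grow→box=[26,27)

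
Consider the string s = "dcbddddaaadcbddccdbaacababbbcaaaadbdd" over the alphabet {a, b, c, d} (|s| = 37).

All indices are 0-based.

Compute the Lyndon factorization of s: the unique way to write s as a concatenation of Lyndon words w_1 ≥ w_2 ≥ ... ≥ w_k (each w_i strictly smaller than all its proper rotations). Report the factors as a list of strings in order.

emit factor 1: 'd' (i=0, period=1)
emit factor 2: 'c' (i=1, period=1)
emit factor 3: 'bdddd' (i=2, period=5)
emit factor 4: 'aaadcbddccdbaacababbbc' (i=7, period=22)
emit factor 5: 'aaaadbdd' (i=29, period=8)

["d", "c", "bdddd", "aaadcbddccdbaacababbbc", "aaaadbdd"]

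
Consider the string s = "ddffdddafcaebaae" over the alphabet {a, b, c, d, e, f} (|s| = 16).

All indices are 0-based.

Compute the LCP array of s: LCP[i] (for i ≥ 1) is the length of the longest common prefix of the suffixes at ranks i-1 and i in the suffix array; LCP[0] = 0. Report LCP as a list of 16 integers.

[0, 1, 2, 1, 0, 0, 0, 1, 2, 2, 1, 0, 1, 0, 1, 1]

rank→(start, suffix):
  0 → (13, 'aae')
  1 → (14, 'ae')
  2 → (10, 'aebaae')
  3 → (7, 'afcaebaae')
  4 → (12, 'baae')
  5 → (9, 'caebaae')
  6 → (6, 'dafcaebaae')
  7 → (5, 'ddafcaebaae')
  8 → (4, 'dddafcaebaae')
  9 → (0, 'ddffdddafcaebaae')
  10 → (1, 'dffdddafcaebaae')
  11 → (15, 'e')
  12 → (11, 'ebaae')
  13 → (8, 'fcaebaae')
  14 → (3, 'fdddafcaebaae')
  15 → (2, 'ffdddafcaebaae')

SA = [13, 14, 10, 7, 12, 9, 6, 5, 4, 0, 1, 15, 11, 8, 3, 2]
[i] adj suffixes → lcp
  [1] 13/14 → 1 ('a')
  [2] 14/10 → 2 ('ae')
  [3] 10/7 → 1 ('a')
  [4] 7/12 → 0 ('')
  [5] 12/9 → 0 ('')
  [6] 9/6 → 0 ('')
  [7] 6/5 → 1 ('d')
  [8] 5/4 → 2 ('dd')
  [9] 4/0 → 2 ('dd')
  [10] 0/1 → 1 ('d')
  [11] 1/15 → 0 ('')
  [12] 15/11 → 1 ('e')
  [13] 11/8 → 0 ('')
  [14] 8/3 → 1 ('f')
  [15] 3/2 → 1 ('f')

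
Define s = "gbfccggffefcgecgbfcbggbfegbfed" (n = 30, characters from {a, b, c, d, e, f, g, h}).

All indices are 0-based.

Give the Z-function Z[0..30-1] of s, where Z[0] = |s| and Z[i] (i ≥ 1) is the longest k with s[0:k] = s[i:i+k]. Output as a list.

Z[0]=30
i=1: outside box; Z[1]=0
i=2: outside box; Z[2]=0
i=3: outside box; Z[3]=0
i=4: outside box; Z[4]=0
i=5: outside box; Z[5]=1 scan→box=[5,6)
i=6: outside box; Z[6]=1 scan→box=[6,7)
i=7: outside box; Z[7]=0
i=8: outside box; Z[8]=0
i=9: outside box; Z[9]=0
i=10: outside box; Z[10]=0
i=11: outside box; Z[11]=0
i=12: outside box; Z[12]=1 scan→box=[12,13)
i=13: outside box; Z[13]=0
i=14: outside box; Z[14]=0
i=15: outside box; Z[15]=4 scan→box=[15,19)
i=16: min(r-i=3, Z[1]=0)=0; Z[16]=0
i=17: min(r-i=2, Z[2]=0)=0; Z[17]=0
i=18: min(r-i=1, Z[3]=0)=0; Z[18]=0
i=19: outside box; Z[19]=0
i=20: outside box; Z[20]=1 scan→box=[20,21)
i=21: outside box; Z[21]=3 scan→box=[21,24)
i=22: min(r-i=2, Z[1]=0)=0; Z[22]=0
i=23: min(r-i=1, Z[2]=0)=0; Z[23]=0
i=24: outside box; Z[24]=0
i=25: outside box; Z[25]=3 scan→box=[25,28)
i=26: min(r-i=2, Z[1]=0)=0; Z[26]=0
i=27: min(r-i=1, Z[2]=0)=0; Z[27]=0
i=28: outside box; Z[28]=0
i=29: outside box; Z[29]=0

[30, 0, 0, 0, 0, 1, 1, 0, 0, 0, 0, 0, 1, 0, 0, 4, 0, 0, 0, 0, 1, 3, 0, 0, 0, 3, 0, 0, 0, 0]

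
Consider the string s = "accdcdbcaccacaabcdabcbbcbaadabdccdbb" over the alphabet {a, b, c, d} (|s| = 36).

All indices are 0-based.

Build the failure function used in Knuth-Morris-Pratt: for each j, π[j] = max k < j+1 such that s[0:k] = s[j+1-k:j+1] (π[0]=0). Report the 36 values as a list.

π[0] = 0
j=1 s[j]='c': π[1]=0 (border '')
j=2 s[j]='c': π[2]=0 (border '')
j=3 s[j]='d': π[3]=0 (border '')
j=4 s[j]='c': π[4]=0 (border '')
j=5 s[j]='d': π[5]=0 (border '')
j=6 s[j]='b': π[6]=0 (border '')
j=7 s[j]='c': π[7]=0 (border '')
j=8 s[j]='a': π[8]=1 (border 'a')
j=9 s[j]='c': π[9]=2 (border 'ac')
j=10 s[j]='c': π[10]=3 (border 'acc')
j=11 s[j]='a': k: 3→0; π[11]=1 (border 'a')
j=12 s[j]='c': π[12]=2 (border 'ac')
j=13 s[j]='a': k: 2→0; π[13]=1 (border 'a')
j=14 s[j]='a': k: 1→0; π[14]=1 (border 'a')
j=15 s[j]='b': k: 1→0; π[15]=0 (border '')
j=16 s[j]='c': π[16]=0 (border '')
j=17 s[j]='d': π[17]=0 (border '')
j=18 s[j]='a': π[18]=1 (border 'a')
j=19 s[j]='b': k: 1→0; π[19]=0 (border '')
j=20 s[j]='c': π[20]=0 (border '')
j=21 s[j]='b': π[21]=0 (border '')
j=22 s[j]='b': π[22]=0 (border '')
j=23 s[j]='c': π[23]=0 (border '')
j=24 s[j]='b': π[24]=0 (border '')
j=25 s[j]='a': π[25]=1 (border 'a')
j=26 s[j]='a': k: 1→0; π[26]=1 (border 'a')
j=27 s[j]='d': k: 1→0; π[27]=0 (border '')
j=28 s[j]='a': π[28]=1 (border 'a')
j=29 s[j]='b': k: 1→0; π[29]=0 (border '')
j=30 s[j]='d': π[30]=0 (border '')
j=31 s[j]='c': π[31]=0 (border '')
j=32 s[j]='c': π[32]=0 (border '')
j=33 s[j]='d': π[33]=0 (border '')
j=34 s[j]='b': π[34]=0 (border '')
j=35 s[j]='b': π[35]=0 (border '')

[0, 0, 0, 0, 0, 0, 0, 0, 1, 2, 3, 1, 2, 1, 1, 0, 0, 0, 1, 0, 0, 0, 0, 0, 0, 1, 1, 0, 1, 0, 0, 0, 0, 0, 0, 0]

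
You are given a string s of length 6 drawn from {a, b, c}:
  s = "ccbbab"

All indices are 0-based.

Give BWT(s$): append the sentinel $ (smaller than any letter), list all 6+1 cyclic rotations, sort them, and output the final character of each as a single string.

rank  rotation last
    0  $ccbbab  b
    1  ab$ccbb  b
    2  b$ccbba  a
    3  bab$ccb  b
    4  bbab$cc  c
    5  cbbab$c  c
    6  ccbbab$  $

bbabcc$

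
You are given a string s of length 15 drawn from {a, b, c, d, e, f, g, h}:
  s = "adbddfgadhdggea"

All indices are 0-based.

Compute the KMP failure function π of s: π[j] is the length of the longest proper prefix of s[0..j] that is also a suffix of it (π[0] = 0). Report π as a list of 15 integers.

π[0] = 0
j=1 s[j]='d': π[1]=0 (border '')
j=2 s[j]='b': π[2]=0 (border '')
j=3 s[j]='d': π[3]=0 (border '')
j=4 s[j]='d': π[4]=0 (border '')
j=5 s[j]='f': π[5]=0 (border '')
j=6 s[j]='g': π[6]=0 (border '')
j=7 s[j]='a': π[7]=1 (border 'a')
j=8 s[j]='d': π[8]=2 (border 'ad')
j=9 s[j]='h': k: 2→0; π[9]=0 (border '')
j=10 s[j]='d': π[10]=0 (border '')
j=11 s[j]='g': π[11]=0 (border '')
j=12 s[j]='g': π[12]=0 (border '')
j=13 s[j]='e': π[13]=0 (border '')
j=14 s[j]='a': π[14]=1 (border 'a')

[0, 0, 0, 0, 0, 0, 0, 1, 2, 0, 0, 0, 0, 0, 1]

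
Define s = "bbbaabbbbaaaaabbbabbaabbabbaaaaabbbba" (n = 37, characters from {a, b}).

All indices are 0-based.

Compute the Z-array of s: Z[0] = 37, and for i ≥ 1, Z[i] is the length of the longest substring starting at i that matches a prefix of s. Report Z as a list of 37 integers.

[37, 2, 1, 0, 0, 3, 5, 2, 1, 0, 0, 0, 0, 0, 4, 2, 1, 0, 2, 1, 0, 0, 2, 1, 0, 2, 1, 0, 0, 0, 0, 0, 3, 4, 2, 1, 0]

Z[0]=37
i=1: i≥r, start 0; Z[1]=2 grow→box=[1,3)
i=2: min(r-i=1, Z[1]=2)=1; Z[2]=1
i=3: i≥r, start 0; Z[3]=0
i=4: i≥r, start 0; Z[4]=0
i=5: i≥r, start 0; Z[5]=3 grow→box=[5,8)
i=6: min(r-i=2, Z[1]=2)=2; Z[6]=5 grow→box=[6,11)
i=7: min(r-i=4, Z[1]=2)=2; Z[7]=2
i=8: min(r-i=3, Z[2]=1)=1; Z[8]=1
i=9: min(r-i=2, Z[3]=0)=0; Z[9]=0
i=10: min(r-i=1, Z[4]=0)=0; Z[10]=0
i=11: i≥r, start 0; Z[11]=0
i=12: i≥r, start 0; Z[12]=0
i=13: i≥r, start 0; Z[13]=0
i=14: i≥r, start 0; Z[14]=4 grow→box=[14,18)
i=15: min(r-i=3, Z[1]=2)=2; Z[15]=2
i=16: min(r-i=2, Z[2]=1)=1; Z[16]=1
i=17: min(r-i=1, Z[3]=0)=0; Z[17]=0
i=18: i≥r, start 0; Z[18]=2 grow→box=[18,20)
i=19: min(r-i=1, Z[1]=2)=1; Z[19]=1
i=20: i≥r, start 0; Z[20]=0
i=21: i≥r, start 0; Z[21]=0
i=22: i≥r, start 0; Z[22]=2 grow→box=[22,24)
i=23: min(r-i=1, Z[1]=2)=1; Z[23]=1
i=24: i≥r, start 0; Z[24]=0
i=25: i≥r, start 0; Z[25]=2 grow→box=[25,27)
i=26: min(r-i=1, Z[1]=2)=1; Z[26]=1
i=27: i≥r, start 0; Z[27]=0
i=28: i≥r, start 0; Z[28]=0
i=29: i≥r, start 0; Z[29]=0
i=30: i≥r, start 0; Z[30]=0
i=31: i≥r, start 0; Z[31]=0
i=32: i≥r, start 0; Z[32]=3 grow→box=[32,35)
i=33: min(r-i=2, Z[1]=2)=2; Z[33]=4 grow→box=[33,37)
i=34: min(r-i=3, Z[1]=2)=2; Z[34]=2
i=35: min(r-i=2, Z[2]=1)=1; Z[35]=1
i=36: min(r-i=1, Z[3]=0)=0; Z[36]=0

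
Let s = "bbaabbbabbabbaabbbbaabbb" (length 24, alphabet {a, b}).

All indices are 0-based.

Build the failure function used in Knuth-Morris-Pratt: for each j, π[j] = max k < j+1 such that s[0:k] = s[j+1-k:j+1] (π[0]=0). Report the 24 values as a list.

π[0] = 0
j=1 s[j]='b': π[1]=1 (border 'b')
j=2 s[j]='a': k: 1→0; π[2]=0 (border '')
j=3 s[j]='a': π[3]=0 (border '')
j=4 s[j]='b': π[4]=1 (border 'b')
j=5 s[j]='b': π[5]=2 (border 'bb')
j=6 s[j]='b': k: 2→1; π[6]=2 (border 'bb')
j=7 s[j]='a': π[7]=3 (border 'bba')
j=8 s[j]='b': k: 3→0; π[8]=1 (border 'b')
j=9 s[j]='b': π[9]=2 (border 'bb')
j=10 s[j]='a': π[10]=3 (border 'bba')
j=11 s[j]='b': k: 3→0; π[11]=1 (border 'b')
j=12 s[j]='b': π[12]=2 (border 'bb')
j=13 s[j]='a': π[13]=3 (border 'bba')
j=14 s[j]='a': π[14]=4 (border 'bbaa')
j=15 s[j]='b': π[15]=5 (border 'bbaab')
j=16 s[j]='b': π[16]=6 (border 'bbaabb')
j=17 s[j]='b': π[17]=7 (border 'bbaabbb')
j=18 s[j]='b': k: 7→2→1; π[18]=2 (border 'bb')
j=19 s[j]='a': π[19]=3 (border 'bba')
j=20 s[j]='a': π[20]=4 (border 'bbaa')
j=21 s[j]='b': π[21]=5 (border 'bbaab')
j=22 s[j]='b': π[22]=6 (border 'bbaabb')
j=23 s[j]='b': π[23]=7 (border 'bbaabbb')

[0, 1, 0, 0, 1, 2, 2, 3, 1, 2, 3, 1, 2, 3, 4, 5, 6, 7, 2, 3, 4, 5, 6, 7]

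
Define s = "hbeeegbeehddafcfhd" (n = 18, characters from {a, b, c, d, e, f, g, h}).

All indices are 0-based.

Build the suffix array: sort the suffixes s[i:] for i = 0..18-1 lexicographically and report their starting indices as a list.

rank | idx | suffix
   0 |  12 | afcfhd
   1 |   1 | beeegbeehddafcfhd
   2 |   6 | beehddafcfhd
   3 |  14 | cfhd
   4 |  17 | d
   5 |  11 | dafcfhd
   6 |  10 | ddafcfhd
   7 |   2 | eeegbeehddafcfhd
   8 |   3 | eegbeehddafcfhd
   9 |   7 | eehddafcfhd
  10 |   4 | egbeehddafcfhd
  11 |   8 | ehddafcfhd
  12 |  13 | fcfhd
  13 |  15 | fhd
  14 |   5 | gbeehddafcfhd
  15 |   0 | hbeeegbeehddafcfhd
  16 |  16 | hd
  17 |   9 | hddafcfhd

[12, 1, 6, 14, 17, 11, 10, 2, 3, 7, 4, 8, 13, 15, 5, 0, 16, 9]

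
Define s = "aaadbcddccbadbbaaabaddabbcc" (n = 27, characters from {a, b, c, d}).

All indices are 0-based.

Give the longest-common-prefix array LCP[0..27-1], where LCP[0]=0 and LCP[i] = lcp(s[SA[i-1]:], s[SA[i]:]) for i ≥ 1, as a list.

[0, 3, 2, 2, 1, 2, 1, 3, 2, 0, 2, 3, 1, 2, 1, 2, 0, 1, 1, 2, 1, 0, 1, 2, 1, 1, 2]

sorted suffixes:
  #0 SA[0]=15  'aaabaddabbcc'
  #1 SA[1]=0  'aaadbcddccbadbbaaabaddabbcc'
  #2 SA[2]=16  'aabaddabbcc'
  #3 SA[3]=1  'aadbcddccbadbbaaabaddabbcc'
  #4 SA[4]=17  'abaddabbcc'
  #5 SA[5]=22  'abbcc'
  #6 SA[6]=11  'adbbaaabaddabbcc'
  #7 SA[7]=2  'adbcddccbadbbaaabaddabbcc'
  #8 SA[8]=19  'addabbcc'
  #9 SA[9]=14  'baaabaddabbcc'
  #10 SA[10]=10  'badbbaaabaddabbcc'
  #11 SA[11]=18  'baddabbcc'
  #12 SA[12]=13  'bbaaabaddabbcc'
  #13 SA[13]=23  'bbcc'
  #14 SA[14]=24  'bcc'
  #15 SA[15]=4  'bcddccbadbbaaabaddabbcc'
  #16 SA[16]=26  'c'
  #17 SA[17]=9  'cbadbbaaabaddabbcc'
  #18 SA[18]=25  'cc'
  #19 SA[19]=8  'ccbadbbaaabaddabbcc'
  #20 SA[20]=5  'cddccbadbbaaabaddabbcc'
  #21 SA[21]=21  'dabbcc'
  #22 SA[22]=12  'dbbaaabaddabbcc'
  #23 SA[23]=3  'dbcddccbadbbaaabaddabbcc'
  #24 SA[24]=7  'dccbadbbaaabaddabbcc'
  #25 SA[25]=20  'ddabbcc'
  #26 SA[26]=6  'ddccbadbbaaabaddabbcc'

SA = [15, 0, 16, 1, 17, 22, 11, 2, 19, 14, 10, 18, 13, 23, 24, 4, 26, 9, 25, 8, 5, 21, 12, 3, 7, 20, 6]
rank  pair      lcp
   1  s[15:],s[0:]  3  'aaa'
   2  s[0:],s[16:]  2  'aa'
   3  s[16:],s[1:]  2  'aa'
   4  s[1:],s[17:]  1  'a'
   5  s[17:],s[22:]  2  'ab'
   6  s[22:],s[11:]  1  'a'
   7  s[11:],s[2:]  3  'adb'
   8  s[2:],s[19:]  2  'ad'
   9  s[19:],s[14:]  0  ''
  10  s[14:],s[10:]  2  'ba'
  11  s[10:],s[18:]  3  'bad'
  12  s[18:],s[13:]  1  'b'
  13  s[13:],s[23:]  2  'bb'
  14  s[23:],s[24:]  1  'b'
  15  s[24:],s[4:]  2  'bc'
  16  s[4:],s[26:]  0  ''
  17  s[26:],s[9:]  1  'c'
  18  s[9:],s[25:]  1  'c'
  19  s[25:],s[8:]  2  'cc'
  20  s[8:],s[5:]  1  'c'
  21  s[5:],s[21:]  0  ''
  22  s[21:],s[12:]  1  'd'
  23  s[12:],s[3:]  2  'db'
  24  s[3:],s[7:]  1  'd'
  25  s[7:],s[20:]  1  'd'
  26  s[20:],s[6:]  2  'dd'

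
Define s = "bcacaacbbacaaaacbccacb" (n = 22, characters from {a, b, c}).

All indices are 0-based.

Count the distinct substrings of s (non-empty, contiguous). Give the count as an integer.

rank→(start, suffix):
  0 → (11, 'aaaacbccacb')
  1 → (12, 'aaacbccacb')
  2 → (4, 'aacbbacaaaacbccacb')
  3 → (13, 'aacbccacb')
  4 → (9, 'acaaaacbccacb')
  5 → (2, 'acaacbbacaaaacbccacb')
  6 → (19, 'acb')
  7 → (5, 'acbbacaaaacbccacb')
  8 → (14, 'acbccacb')
  9 → (21, 'b')
  10 → (8, 'bacaaaacbccacb')
  11 → (7, 'bbacaaaacbccacb')
  12 → (0, 'bcacaacbbacaaaacbccacb')
  13 → (16, 'bccacb')
  14 → (10, 'caaaacbccacb')
  15 → (3, 'caacbbacaaaacbccacb')
  16 → (1, 'cacaacbbacaaaacbccacb')
  17 → (18, 'cacb')
  18 → (20, 'cb')
  19 → (6, 'cbbacaaaacbccacb')
  20 → (15, 'cbccacb')
  21 → (17, 'ccacb')

SA = [11, 12, 4, 13, 9, 2, 19, 5, 14, 21, 8, 7, 0, 16, 10, 3, 1, 18, 20, 6, 15, 17]
i: (SA[i-1],SA[i]) lcp shared
  1: (11,12) 3 'aaa'
  2: (12,4) 2 'aa'
  3: (4,13) 4 'aacb'
  4: (13,9) 1 'a'
  5: (9,2) 4 'acaa'
  6: (2,19) 2 'ac'
  7: (19,5) 3 'acb'
  8: (5,14) 3 'acb'
  9: (14,21) 0 ''
  10: (21,8) 1 'b'
  11: (8,7) 1 'b'
  12: (7,0) 1 'b'
  13: (0,16) 2 'bc'
  14: (16,10) 0 ''
  15: (10,3) 3 'caa'
  16: (3,1) 2 'ca'
  17: (1,18) 3 'cac'
  18: (18,20) 1 'c'
  19: (20,6) 2 'cb'
  20: (6,15) 2 'cb'
  21: (15,17) 1 'c'

n(n+1)/2 = 22·23/2 = 253
Σ LCP = 0 + 3 + 2 + 4 + 1 + 4 + 2 + 3 + 3 + 0 + 1 + 1 + 1 + 2 + 0 + 3 + 2 + 3 + 1 + 2 + 2 + 1 = 41
distinct = 253 − 41 = 212

212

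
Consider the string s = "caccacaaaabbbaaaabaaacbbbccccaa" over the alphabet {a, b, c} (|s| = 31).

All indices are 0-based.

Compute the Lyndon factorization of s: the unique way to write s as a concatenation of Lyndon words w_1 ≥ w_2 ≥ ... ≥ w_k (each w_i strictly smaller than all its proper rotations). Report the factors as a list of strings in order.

["c", "acc", "ac", "aaaabbb", "aaaabaaacbbbcccc", "a", "a"]

emit factor 1: 'c' (i=0, period=1)
emit factor 2: 'acc' (i=1, period=3)
emit factor 3: 'ac' (i=4, period=2)
emit factor 4: 'aaaabbb' (i=6, period=7)
emit factor 5: 'aaaabaaacbbbcccc' (i=13, period=16)
emit factor 6: 'a' (i=29, period=1)
emit factor 7: 'a' (i=30, period=1)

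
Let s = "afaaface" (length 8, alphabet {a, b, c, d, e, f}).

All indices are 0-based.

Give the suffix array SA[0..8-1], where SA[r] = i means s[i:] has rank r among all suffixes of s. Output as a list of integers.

sorted suffixes:
  #0 SA[0]=2  'aaface'
  #1 SA[1]=5  'ace'
  #2 SA[2]=0  'afaaface'
  #3 SA[3]=3  'aface'
  #4 SA[4]=6  'ce'
  #5 SA[5]=7  'e'
  #6 SA[6]=1  'faaface'
  #7 SA[7]=4  'face'

[2, 5, 0, 3, 6, 7, 1, 4]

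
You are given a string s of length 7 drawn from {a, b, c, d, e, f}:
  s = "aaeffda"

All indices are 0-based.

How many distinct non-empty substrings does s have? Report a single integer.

25

rank→(start, suffix):
  0 → (6, 'a')
  1 → (0, 'aaeffda')
  2 → (1, 'aeffda')
  3 → (5, 'da')
  4 → (2, 'effda')
  5 → (4, 'fda')
  6 → (3, 'ffda')

SA = [6, 0, 1, 5, 2, 4, 3]
[i] adj suffixes → lcp
  [1] 6/0 → 1 ('a')
  [2] 0/1 → 1 ('a')
  [3] 1/5 → 0 ('')
  [4] 5/2 → 0 ('')
  [5] 2/4 → 0 ('')
  [6] 4/3 → 1 ('f')

n(n+1)/2 = 7·8/2 = 28
Σ LCP = 0 + 1 + 1 + 0 + 0 + 0 + 1 = 3
distinct = 28 − 3 = 25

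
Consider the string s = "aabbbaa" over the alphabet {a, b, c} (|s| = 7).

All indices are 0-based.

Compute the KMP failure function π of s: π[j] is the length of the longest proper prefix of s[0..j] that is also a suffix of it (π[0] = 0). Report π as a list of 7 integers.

π[0] = 0
j=1 s[j]='a': π[1]=1 (border 'a')
j=2 s[j]='b': k: 1→0; π[2]=0 (border '')
j=3 s[j]='b': π[3]=0 (border '')
j=4 s[j]='b': π[4]=0 (border '')
j=5 s[j]='a': π[5]=1 (border 'a')
j=6 s[j]='a': π[6]=2 (border 'aa')

[0, 1, 0, 0, 0, 1, 2]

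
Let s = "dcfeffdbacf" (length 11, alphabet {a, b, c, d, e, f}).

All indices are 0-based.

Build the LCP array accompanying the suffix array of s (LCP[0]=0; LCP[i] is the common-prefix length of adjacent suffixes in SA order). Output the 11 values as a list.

sorted suffixes:
  #0 SA[0]=8  'acf'
  #1 SA[1]=7  'bacf'
  #2 SA[2]=9  'cf'
  #3 SA[3]=1  'cfeffdbacf'
  #4 SA[4]=6  'dbacf'
  #5 SA[5]=0  'dcfeffdbacf'
  #6 SA[6]=3  'effdbacf'
  #7 SA[7]=10  'f'
  #8 SA[8]=5  'fdbacf'
  #9 SA[9]=2  'feffdbacf'
  #10 SA[10]=4  'ffdbacf'

SA = [8, 7, 9, 1, 6, 0, 3, 10, 5, 2, 4]
i: (SA[i-1],SA[i]) lcp shared
  1: (8,7) 0 ''
  2: (7,9) 0 ''
  3: (9,1) 2 'cf'
  4: (1,6) 0 ''
  5: (6,0) 1 'd'
  6: (0,3) 0 ''
  7: (3,10) 0 ''
  8: (10,5) 1 'f'
  9: (5,2) 1 'f'
  10: (2,4) 1 'f'

[0, 0, 0, 2, 0, 1, 0, 0, 1, 1, 1]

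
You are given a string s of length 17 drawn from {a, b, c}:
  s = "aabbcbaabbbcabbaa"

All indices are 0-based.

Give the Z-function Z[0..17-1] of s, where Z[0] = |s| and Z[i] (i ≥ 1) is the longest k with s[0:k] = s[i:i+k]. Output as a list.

Z[0]=17
i=1: fresh scan; Z[1]=1 extend→box=[1,2)
i=2: fresh scan; Z[2]=0
i=3: fresh scan; Z[3]=0
i=4: fresh scan; Z[4]=0
i=5: fresh scan; Z[5]=0
i=6: fresh scan; Z[6]=4 extend→box=[6,10)
i=7: min(r-i=3, Z[1]=1)=1; Z[7]=1
i=8: min(r-i=2, Z[2]=0)=0; Z[8]=0
i=9: min(r-i=1, Z[3]=0)=0; Z[9]=0
i=10: fresh scan; Z[10]=0
i=11: fresh scan; Z[11]=0
i=12: fresh scan; Z[12]=1 extend→box=[12,13)
i=13: fresh scan; Z[13]=0
i=14: fresh scan; Z[14]=0
i=15: fresh scan; Z[15]=2 extend→box=[15,17)
i=16: min(r-i=1, Z[1]=1)=1; Z[16]=1

[17, 1, 0, 0, 0, 0, 4, 1, 0, 0, 0, 0, 1, 0, 0, 2, 1]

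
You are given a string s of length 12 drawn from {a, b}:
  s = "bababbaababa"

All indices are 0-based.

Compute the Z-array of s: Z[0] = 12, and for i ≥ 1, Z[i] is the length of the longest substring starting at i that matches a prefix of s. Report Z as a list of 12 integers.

Z[0]=12
i=1: fresh scan; Z[1]=0
i=2: fresh scan; Z[2]=3 scan→box=[2,5)
i=3: min(r-i=2, Z[1]=0)=0; Z[3]=0
i=4: min(r-i=1, Z[2]=3)=1; Z[4]=1
i=5: fresh scan; Z[5]=2 scan→box=[5,7)
i=6: min(r-i=1, Z[1]=0)=0; Z[6]=0
i=7: fresh scan; Z[7]=0
i=8: fresh scan; Z[8]=4 scan→box=[8,12)
i=9: min(r-i=3, Z[1]=0)=0; Z[9]=0
i=10: min(r-i=2, Z[2]=3)=2; Z[10]=2
i=11: min(r-i=1, Z[3]=0)=0; Z[11]=0

[12, 0, 3, 0, 1, 2, 0, 0, 4, 0, 2, 0]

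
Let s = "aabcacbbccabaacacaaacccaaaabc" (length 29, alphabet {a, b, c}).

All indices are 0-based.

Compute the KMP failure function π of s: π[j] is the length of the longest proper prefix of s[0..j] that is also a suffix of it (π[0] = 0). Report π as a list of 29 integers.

[0, 1, 0, 0, 1, 0, 0, 0, 0, 0, 1, 0, 1, 2, 0, 1, 0, 1, 2, 2, 0, 0, 0, 1, 2, 2, 2, 3, 4]

π[0] = 0
j=1 s[j]='a': π[1]=1 (border 'a')
j=2 s[j]='b': k: 1→0; π[2]=0 (border '')
j=3 s[j]='c': π[3]=0 (border '')
j=4 s[j]='a': π[4]=1 (border 'a')
j=5 s[j]='c': k: 1→0; π[5]=0 (border '')
j=6 s[j]='b': π[6]=0 (border '')
j=7 s[j]='b': π[7]=0 (border '')
j=8 s[j]='c': π[8]=0 (border '')
j=9 s[j]='c': π[9]=0 (border '')
j=10 s[j]='a': π[10]=1 (border 'a')
j=11 s[j]='b': k: 1→0; π[11]=0 (border '')
j=12 s[j]='a': π[12]=1 (border 'a')
j=13 s[j]='a': π[13]=2 (border 'aa')
j=14 s[j]='c': k: 2→1→0; π[14]=0 (border '')
j=15 s[j]='a': π[15]=1 (border 'a')
j=16 s[j]='c': k: 1→0; π[16]=0 (border '')
j=17 s[j]='a': π[17]=1 (border 'a')
j=18 s[j]='a': π[18]=2 (border 'aa')
j=19 s[j]='a': k: 2→1; π[19]=2 (border 'aa')
j=20 s[j]='c': k: 2→1→0; π[20]=0 (border '')
j=21 s[j]='c': π[21]=0 (border '')
j=22 s[j]='c': π[22]=0 (border '')
j=23 s[j]='a': π[23]=1 (border 'a')
j=24 s[j]='a': π[24]=2 (border 'aa')
j=25 s[j]='a': k: 2→1; π[25]=2 (border 'aa')
j=26 s[j]='a': k: 2→1; π[26]=2 (border 'aa')
j=27 s[j]='b': π[27]=3 (border 'aab')
j=28 s[j]='c': π[28]=4 (border 'aabc')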